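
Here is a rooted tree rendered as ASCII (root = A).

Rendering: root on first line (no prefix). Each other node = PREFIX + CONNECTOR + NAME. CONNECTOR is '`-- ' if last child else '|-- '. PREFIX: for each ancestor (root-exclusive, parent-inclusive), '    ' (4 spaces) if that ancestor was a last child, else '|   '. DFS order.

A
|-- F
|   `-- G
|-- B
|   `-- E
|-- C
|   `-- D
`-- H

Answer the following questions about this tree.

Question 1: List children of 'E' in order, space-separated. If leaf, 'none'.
Node E's children (from adjacency): (leaf)

Answer: none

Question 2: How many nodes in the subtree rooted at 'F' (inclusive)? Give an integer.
Answer: 2

Derivation:
Subtree rooted at F contains: F, G
Count = 2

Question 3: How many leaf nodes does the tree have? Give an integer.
Answer: 4

Derivation:
Leaves (nodes with no children): D, E, G, H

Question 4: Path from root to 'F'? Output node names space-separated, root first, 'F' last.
Walk down from root: A -> F

Answer: A F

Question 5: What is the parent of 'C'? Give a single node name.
Scan adjacency: C appears as child of A

Answer: A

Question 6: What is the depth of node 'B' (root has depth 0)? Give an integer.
Answer: 1

Derivation:
Path from root to B: A -> B
Depth = number of edges = 1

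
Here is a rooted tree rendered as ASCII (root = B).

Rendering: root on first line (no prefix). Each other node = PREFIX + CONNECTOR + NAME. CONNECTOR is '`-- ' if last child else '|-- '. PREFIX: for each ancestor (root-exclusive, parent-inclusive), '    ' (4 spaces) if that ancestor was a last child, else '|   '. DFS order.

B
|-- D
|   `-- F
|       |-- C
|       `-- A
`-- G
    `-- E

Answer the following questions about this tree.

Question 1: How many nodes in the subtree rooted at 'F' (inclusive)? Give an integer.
Answer: 3

Derivation:
Subtree rooted at F contains: A, C, F
Count = 3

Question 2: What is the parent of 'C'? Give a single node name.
Scan adjacency: C appears as child of F

Answer: F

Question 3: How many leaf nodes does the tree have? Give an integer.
Answer: 3

Derivation:
Leaves (nodes with no children): A, C, E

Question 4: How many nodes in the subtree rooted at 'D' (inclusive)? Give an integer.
Answer: 4

Derivation:
Subtree rooted at D contains: A, C, D, F
Count = 4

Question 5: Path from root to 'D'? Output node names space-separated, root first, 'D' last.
Answer: B D

Derivation:
Walk down from root: B -> D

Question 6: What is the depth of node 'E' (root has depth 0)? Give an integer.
Answer: 2

Derivation:
Path from root to E: B -> G -> E
Depth = number of edges = 2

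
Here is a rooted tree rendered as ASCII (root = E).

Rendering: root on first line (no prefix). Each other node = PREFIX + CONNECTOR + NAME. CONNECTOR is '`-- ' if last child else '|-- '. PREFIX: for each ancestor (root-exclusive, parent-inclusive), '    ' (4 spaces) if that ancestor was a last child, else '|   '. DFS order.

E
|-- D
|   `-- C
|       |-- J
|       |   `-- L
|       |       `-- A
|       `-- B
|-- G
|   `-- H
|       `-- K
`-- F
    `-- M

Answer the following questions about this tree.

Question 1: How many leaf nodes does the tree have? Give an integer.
Leaves (nodes with no children): A, B, K, M

Answer: 4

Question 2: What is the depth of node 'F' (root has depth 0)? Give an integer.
Answer: 1

Derivation:
Path from root to F: E -> F
Depth = number of edges = 1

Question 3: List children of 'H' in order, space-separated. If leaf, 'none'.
Node H's children (from adjacency): K

Answer: K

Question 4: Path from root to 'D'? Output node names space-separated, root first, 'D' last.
Answer: E D

Derivation:
Walk down from root: E -> D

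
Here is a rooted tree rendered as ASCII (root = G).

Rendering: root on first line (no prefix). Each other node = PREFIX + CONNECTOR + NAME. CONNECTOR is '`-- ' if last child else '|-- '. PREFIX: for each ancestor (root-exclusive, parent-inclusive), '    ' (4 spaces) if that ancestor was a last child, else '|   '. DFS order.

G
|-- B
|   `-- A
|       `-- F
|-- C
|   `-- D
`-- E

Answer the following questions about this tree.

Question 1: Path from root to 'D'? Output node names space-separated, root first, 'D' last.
Walk down from root: G -> C -> D

Answer: G C D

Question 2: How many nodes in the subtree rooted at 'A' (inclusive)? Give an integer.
Answer: 2

Derivation:
Subtree rooted at A contains: A, F
Count = 2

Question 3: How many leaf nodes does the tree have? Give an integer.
Leaves (nodes with no children): D, E, F

Answer: 3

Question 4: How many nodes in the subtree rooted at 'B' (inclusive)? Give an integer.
Subtree rooted at B contains: A, B, F
Count = 3

Answer: 3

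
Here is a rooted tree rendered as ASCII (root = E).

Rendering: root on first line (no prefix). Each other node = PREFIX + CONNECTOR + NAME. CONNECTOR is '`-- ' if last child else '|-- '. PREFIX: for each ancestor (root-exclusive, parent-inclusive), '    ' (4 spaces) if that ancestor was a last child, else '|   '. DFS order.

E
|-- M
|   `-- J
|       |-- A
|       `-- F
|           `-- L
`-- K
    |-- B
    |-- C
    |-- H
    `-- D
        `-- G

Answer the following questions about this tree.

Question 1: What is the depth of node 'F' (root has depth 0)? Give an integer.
Path from root to F: E -> M -> J -> F
Depth = number of edges = 3

Answer: 3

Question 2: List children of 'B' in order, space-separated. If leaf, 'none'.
Node B's children (from adjacency): (leaf)

Answer: none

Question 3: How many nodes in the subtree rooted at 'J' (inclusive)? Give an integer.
Answer: 4

Derivation:
Subtree rooted at J contains: A, F, J, L
Count = 4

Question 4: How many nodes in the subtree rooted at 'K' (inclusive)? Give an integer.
Subtree rooted at K contains: B, C, D, G, H, K
Count = 6

Answer: 6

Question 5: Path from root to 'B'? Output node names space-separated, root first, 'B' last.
Answer: E K B

Derivation:
Walk down from root: E -> K -> B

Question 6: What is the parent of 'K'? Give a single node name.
Scan adjacency: K appears as child of E

Answer: E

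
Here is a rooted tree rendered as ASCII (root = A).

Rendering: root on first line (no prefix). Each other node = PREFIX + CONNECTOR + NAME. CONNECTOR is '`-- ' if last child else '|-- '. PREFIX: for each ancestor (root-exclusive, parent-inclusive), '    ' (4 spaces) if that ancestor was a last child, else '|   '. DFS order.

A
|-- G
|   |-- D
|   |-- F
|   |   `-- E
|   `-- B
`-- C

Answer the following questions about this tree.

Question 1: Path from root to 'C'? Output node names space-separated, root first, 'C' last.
Answer: A C

Derivation:
Walk down from root: A -> C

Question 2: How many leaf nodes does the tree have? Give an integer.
Leaves (nodes with no children): B, C, D, E

Answer: 4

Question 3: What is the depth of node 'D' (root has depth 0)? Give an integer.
Path from root to D: A -> G -> D
Depth = number of edges = 2

Answer: 2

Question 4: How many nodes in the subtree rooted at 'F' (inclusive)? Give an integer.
Subtree rooted at F contains: E, F
Count = 2

Answer: 2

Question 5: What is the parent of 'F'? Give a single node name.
Answer: G

Derivation:
Scan adjacency: F appears as child of G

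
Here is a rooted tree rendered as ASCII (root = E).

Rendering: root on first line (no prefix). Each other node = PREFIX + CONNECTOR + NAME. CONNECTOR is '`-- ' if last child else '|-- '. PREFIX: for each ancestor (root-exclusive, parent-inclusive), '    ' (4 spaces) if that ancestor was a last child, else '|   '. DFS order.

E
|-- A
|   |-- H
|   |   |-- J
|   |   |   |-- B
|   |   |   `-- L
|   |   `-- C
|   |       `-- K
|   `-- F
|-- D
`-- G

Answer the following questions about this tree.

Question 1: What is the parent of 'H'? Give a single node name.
Answer: A

Derivation:
Scan adjacency: H appears as child of A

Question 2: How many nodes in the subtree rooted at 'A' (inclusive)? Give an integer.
Subtree rooted at A contains: A, B, C, F, H, J, K, L
Count = 8

Answer: 8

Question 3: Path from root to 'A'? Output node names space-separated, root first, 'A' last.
Answer: E A

Derivation:
Walk down from root: E -> A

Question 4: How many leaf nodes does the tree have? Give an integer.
Leaves (nodes with no children): B, D, F, G, K, L

Answer: 6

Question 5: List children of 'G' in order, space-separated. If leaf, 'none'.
Answer: none

Derivation:
Node G's children (from adjacency): (leaf)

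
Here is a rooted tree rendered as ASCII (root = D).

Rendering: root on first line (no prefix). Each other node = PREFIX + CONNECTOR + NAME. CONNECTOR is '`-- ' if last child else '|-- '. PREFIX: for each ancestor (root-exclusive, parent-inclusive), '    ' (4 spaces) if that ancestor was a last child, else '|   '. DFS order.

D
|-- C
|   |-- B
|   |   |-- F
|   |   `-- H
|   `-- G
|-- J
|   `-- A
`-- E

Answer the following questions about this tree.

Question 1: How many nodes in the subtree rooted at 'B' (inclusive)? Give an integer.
Subtree rooted at B contains: B, F, H
Count = 3

Answer: 3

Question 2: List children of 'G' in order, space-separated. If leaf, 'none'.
Node G's children (from adjacency): (leaf)

Answer: none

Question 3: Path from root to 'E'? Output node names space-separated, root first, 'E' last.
Answer: D E

Derivation:
Walk down from root: D -> E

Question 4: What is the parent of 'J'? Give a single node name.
Answer: D

Derivation:
Scan adjacency: J appears as child of D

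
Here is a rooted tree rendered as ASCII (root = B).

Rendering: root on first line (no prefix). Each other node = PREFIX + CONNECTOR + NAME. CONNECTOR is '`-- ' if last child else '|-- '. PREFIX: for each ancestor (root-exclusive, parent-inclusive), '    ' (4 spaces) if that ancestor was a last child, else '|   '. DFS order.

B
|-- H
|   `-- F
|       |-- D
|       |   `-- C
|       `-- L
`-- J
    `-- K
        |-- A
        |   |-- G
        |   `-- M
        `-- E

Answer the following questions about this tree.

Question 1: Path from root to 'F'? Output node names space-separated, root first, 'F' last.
Walk down from root: B -> H -> F

Answer: B H F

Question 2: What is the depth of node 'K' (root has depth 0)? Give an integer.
Answer: 2

Derivation:
Path from root to K: B -> J -> K
Depth = number of edges = 2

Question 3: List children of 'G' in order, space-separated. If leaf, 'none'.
Answer: none

Derivation:
Node G's children (from adjacency): (leaf)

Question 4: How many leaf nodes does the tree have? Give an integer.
Leaves (nodes with no children): C, E, G, L, M

Answer: 5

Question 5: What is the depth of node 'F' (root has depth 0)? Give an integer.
Path from root to F: B -> H -> F
Depth = number of edges = 2

Answer: 2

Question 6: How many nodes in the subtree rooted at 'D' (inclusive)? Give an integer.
Answer: 2

Derivation:
Subtree rooted at D contains: C, D
Count = 2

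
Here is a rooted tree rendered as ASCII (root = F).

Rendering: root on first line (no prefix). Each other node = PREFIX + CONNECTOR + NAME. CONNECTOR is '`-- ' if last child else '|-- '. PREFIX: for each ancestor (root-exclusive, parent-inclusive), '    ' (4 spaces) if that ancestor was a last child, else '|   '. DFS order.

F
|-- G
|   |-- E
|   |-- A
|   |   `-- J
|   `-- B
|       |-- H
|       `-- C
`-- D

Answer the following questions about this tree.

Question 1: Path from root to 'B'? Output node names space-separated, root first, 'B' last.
Answer: F G B

Derivation:
Walk down from root: F -> G -> B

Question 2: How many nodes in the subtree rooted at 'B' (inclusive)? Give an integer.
Subtree rooted at B contains: B, C, H
Count = 3

Answer: 3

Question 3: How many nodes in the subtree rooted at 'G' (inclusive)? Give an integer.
Answer: 7

Derivation:
Subtree rooted at G contains: A, B, C, E, G, H, J
Count = 7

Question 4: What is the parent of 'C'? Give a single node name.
Answer: B

Derivation:
Scan adjacency: C appears as child of B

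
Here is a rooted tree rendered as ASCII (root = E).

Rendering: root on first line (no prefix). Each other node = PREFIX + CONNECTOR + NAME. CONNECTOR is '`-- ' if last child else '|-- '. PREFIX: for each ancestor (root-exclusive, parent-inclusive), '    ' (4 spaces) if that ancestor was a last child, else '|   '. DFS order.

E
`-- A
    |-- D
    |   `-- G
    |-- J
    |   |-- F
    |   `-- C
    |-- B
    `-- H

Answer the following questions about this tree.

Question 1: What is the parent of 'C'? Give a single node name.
Scan adjacency: C appears as child of J

Answer: J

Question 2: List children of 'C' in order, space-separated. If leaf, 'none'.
Node C's children (from adjacency): (leaf)

Answer: none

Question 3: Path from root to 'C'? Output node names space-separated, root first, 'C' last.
Walk down from root: E -> A -> J -> C

Answer: E A J C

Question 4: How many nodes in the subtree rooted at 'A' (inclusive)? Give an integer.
Answer: 8

Derivation:
Subtree rooted at A contains: A, B, C, D, F, G, H, J
Count = 8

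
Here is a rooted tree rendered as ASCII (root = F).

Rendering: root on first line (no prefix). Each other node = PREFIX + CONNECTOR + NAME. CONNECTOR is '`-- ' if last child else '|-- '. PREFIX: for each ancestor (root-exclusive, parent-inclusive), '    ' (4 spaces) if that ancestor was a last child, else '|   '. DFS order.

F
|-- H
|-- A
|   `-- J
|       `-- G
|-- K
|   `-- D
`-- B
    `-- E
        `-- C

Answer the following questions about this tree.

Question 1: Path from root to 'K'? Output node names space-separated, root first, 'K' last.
Answer: F K

Derivation:
Walk down from root: F -> K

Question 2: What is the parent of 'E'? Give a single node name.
Scan adjacency: E appears as child of B

Answer: B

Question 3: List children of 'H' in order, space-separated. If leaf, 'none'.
Answer: none

Derivation:
Node H's children (from adjacency): (leaf)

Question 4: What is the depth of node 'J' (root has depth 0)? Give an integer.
Answer: 2

Derivation:
Path from root to J: F -> A -> J
Depth = number of edges = 2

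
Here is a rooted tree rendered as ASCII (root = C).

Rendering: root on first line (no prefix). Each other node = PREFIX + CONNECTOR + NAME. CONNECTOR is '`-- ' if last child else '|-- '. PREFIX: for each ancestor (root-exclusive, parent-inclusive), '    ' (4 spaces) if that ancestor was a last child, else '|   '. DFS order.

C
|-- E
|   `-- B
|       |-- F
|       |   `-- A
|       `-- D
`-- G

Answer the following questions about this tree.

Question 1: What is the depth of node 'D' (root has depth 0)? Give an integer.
Answer: 3

Derivation:
Path from root to D: C -> E -> B -> D
Depth = number of edges = 3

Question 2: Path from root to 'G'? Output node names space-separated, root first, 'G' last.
Walk down from root: C -> G

Answer: C G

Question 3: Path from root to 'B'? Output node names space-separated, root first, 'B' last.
Answer: C E B

Derivation:
Walk down from root: C -> E -> B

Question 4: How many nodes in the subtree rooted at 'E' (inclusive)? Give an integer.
Subtree rooted at E contains: A, B, D, E, F
Count = 5

Answer: 5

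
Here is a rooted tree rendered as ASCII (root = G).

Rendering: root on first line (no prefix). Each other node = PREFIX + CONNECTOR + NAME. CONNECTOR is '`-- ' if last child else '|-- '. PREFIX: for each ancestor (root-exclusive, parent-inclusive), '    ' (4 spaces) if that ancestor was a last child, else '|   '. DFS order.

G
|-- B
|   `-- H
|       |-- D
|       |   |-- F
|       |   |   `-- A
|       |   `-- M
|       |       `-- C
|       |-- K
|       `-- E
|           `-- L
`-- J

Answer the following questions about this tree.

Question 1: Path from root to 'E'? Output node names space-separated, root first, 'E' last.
Answer: G B H E

Derivation:
Walk down from root: G -> B -> H -> E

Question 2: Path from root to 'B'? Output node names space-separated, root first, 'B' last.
Answer: G B

Derivation:
Walk down from root: G -> B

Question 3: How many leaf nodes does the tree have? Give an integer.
Leaves (nodes with no children): A, C, J, K, L

Answer: 5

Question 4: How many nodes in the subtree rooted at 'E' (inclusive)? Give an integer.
Subtree rooted at E contains: E, L
Count = 2

Answer: 2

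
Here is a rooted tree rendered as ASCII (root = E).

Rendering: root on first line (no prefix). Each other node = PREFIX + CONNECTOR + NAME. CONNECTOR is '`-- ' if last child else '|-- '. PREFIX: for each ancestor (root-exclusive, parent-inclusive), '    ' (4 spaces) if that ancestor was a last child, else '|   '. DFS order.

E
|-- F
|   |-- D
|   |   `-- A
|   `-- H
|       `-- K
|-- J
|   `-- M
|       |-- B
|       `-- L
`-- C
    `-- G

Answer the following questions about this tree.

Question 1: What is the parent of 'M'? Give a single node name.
Scan adjacency: M appears as child of J

Answer: J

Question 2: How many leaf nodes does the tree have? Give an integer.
Answer: 5

Derivation:
Leaves (nodes with no children): A, B, G, K, L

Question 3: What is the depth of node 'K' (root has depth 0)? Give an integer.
Path from root to K: E -> F -> H -> K
Depth = number of edges = 3

Answer: 3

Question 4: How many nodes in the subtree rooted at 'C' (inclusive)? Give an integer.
Answer: 2

Derivation:
Subtree rooted at C contains: C, G
Count = 2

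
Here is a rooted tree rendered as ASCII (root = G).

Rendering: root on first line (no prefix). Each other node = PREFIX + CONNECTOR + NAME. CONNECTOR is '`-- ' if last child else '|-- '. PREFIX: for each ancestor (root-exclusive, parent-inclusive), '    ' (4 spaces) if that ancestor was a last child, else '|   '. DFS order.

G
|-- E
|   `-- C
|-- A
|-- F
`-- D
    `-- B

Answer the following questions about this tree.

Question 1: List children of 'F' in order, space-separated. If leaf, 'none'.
Answer: none

Derivation:
Node F's children (from adjacency): (leaf)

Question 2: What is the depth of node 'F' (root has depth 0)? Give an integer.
Answer: 1

Derivation:
Path from root to F: G -> F
Depth = number of edges = 1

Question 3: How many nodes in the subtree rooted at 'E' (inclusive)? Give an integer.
Answer: 2

Derivation:
Subtree rooted at E contains: C, E
Count = 2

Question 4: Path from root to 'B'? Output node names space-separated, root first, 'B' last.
Answer: G D B

Derivation:
Walk down from root: G -> D -> B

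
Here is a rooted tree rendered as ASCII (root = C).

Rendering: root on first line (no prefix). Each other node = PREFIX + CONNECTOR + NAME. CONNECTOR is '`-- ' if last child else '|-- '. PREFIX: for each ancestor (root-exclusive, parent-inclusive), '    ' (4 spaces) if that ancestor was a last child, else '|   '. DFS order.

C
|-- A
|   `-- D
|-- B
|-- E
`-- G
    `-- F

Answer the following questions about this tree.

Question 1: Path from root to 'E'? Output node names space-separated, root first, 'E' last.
Walk down from root: C -> E

Answer: C E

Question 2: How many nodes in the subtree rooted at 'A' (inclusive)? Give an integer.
Subtree rooted at A contains: A, D
Count = 2

Answer: 2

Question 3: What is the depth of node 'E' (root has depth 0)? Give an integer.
Path from root to E: C -> E
Depth = number of edges = 1

Answer: 1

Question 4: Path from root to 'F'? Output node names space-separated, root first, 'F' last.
Walk down from root: C -> G -> F

Answer: C G F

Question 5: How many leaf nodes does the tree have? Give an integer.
Leaves (nodes with no children): B, D, E, F

Answer: 4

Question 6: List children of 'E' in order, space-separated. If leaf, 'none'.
Node E's children (from adjacency): (leaf)

Answer: none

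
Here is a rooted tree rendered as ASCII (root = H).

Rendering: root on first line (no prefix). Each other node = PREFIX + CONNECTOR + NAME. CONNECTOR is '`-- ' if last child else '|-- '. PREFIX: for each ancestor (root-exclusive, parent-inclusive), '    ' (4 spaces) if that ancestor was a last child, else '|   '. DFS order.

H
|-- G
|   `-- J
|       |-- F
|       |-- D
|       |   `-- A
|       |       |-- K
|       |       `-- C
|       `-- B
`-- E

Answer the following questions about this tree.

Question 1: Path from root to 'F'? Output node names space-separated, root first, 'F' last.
Answer: H G J F

Derivation:
Walk down from root: H -> G -> J -> F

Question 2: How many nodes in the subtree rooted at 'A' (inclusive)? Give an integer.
Answer: 3

Derivation:
Subtree rooted at A contains: A, C, K
Count = 3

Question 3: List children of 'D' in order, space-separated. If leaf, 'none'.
Answer: A

Derivation:
Node D's children (from adjacency): A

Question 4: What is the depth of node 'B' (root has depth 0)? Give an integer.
Path from root to B: H -> G -> J -> B
Depth = number of edges = 3

Answer: 3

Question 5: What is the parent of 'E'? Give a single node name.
Answer: H

Derivation:
Scan adjacency: E appears as child of H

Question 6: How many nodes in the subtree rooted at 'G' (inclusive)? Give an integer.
Subtree rooted at G contains: A, B, C, D, F, G, J, K
Count = 8

Answer: 8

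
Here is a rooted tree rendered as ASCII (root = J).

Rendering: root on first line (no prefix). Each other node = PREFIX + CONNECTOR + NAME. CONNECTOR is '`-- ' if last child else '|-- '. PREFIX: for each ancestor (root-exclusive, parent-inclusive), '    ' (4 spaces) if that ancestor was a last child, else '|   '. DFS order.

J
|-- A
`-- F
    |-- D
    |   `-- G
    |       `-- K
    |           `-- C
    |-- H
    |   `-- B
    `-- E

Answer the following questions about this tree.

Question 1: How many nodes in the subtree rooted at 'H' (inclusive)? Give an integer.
Answer: 2

Derivation:
Subtree rooted at H contains: B, H
Count = 2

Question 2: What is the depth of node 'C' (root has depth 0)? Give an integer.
Answer: 5

Derivation:
Path from root to C: J -> F -> D -> G -> K -> C
Depth = number of edges = 5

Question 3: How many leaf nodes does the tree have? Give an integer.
Answer: 4

Derivation:
Leaves (nodes with no children): A, B, C, E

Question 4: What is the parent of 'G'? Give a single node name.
Scan adjacency: G appears as child of D

Answer: D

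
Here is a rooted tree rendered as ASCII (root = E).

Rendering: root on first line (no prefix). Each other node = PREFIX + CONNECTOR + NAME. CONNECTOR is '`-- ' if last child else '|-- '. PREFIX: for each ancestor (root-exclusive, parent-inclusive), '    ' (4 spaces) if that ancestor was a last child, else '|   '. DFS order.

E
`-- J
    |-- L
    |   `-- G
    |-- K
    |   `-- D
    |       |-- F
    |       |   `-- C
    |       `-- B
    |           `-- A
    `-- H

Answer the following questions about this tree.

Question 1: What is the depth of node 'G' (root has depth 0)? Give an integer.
Answer: 3

Derivation:
Path from root to G: E -> J -> L -> G
Depth = number of edges = 3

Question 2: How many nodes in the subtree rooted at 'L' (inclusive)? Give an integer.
Answer: 2

Derivation:
Subtree rooted at L contains: G, L
Count = 2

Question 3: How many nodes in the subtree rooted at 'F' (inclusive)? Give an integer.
Answer: 2

Derivation:
Subtree rooted at F contains: C, F
Count = 2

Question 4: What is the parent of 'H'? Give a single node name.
Scan adjacency: H appears as child of J

Answer: J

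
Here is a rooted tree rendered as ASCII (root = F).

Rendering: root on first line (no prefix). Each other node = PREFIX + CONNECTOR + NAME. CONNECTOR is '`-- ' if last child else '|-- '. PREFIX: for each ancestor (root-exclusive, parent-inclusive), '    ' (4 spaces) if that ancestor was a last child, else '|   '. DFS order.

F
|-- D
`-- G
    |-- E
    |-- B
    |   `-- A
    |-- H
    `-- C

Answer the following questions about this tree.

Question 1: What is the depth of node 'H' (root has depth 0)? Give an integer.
Answer: 2

Derivation:
Path from root to H: F -> G -> H
Depth = number of edges = 2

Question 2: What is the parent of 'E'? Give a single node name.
Scan adjacency: E appears as child of G

Answer: G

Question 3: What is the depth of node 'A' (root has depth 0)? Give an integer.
Path from root to A: F -> G -> B -> A
Depth = number of edges = 3

Answer: 3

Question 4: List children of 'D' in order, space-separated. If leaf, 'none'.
Answer: none

Derivation:
Node D's children (from adjacency): (leaf)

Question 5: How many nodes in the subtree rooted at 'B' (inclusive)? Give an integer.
Answer: 2

Derivation:
Subtree rooted at B contains: A, B
Count = 2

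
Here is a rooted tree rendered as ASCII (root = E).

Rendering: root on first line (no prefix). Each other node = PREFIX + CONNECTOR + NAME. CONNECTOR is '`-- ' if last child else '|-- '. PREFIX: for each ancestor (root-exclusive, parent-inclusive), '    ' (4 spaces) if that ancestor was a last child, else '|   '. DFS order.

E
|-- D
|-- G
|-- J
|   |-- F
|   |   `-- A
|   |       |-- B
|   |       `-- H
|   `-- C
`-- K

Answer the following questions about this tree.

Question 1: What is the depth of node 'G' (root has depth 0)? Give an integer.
Path from root to G: E -> G
Depth = number of edges = 1

Answer: 1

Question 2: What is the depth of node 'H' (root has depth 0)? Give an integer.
Path from root to H: E -> J -> F -> A -> H
Depth = number of edges = 4

Answer: 4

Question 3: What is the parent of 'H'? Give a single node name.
Scan adjacency: H appears as child of A

Answer: A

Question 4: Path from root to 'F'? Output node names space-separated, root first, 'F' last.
Walk down from root: E -> J -> F

Answer: E J F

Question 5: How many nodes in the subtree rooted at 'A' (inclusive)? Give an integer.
Subtree rooted at A contains: A, B, H
Count = 3

Answer: 3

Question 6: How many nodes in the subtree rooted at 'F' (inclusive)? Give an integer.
Answer: 4

Derivation:
Subtree rooted at F contains: A, B, F, H
Count = 4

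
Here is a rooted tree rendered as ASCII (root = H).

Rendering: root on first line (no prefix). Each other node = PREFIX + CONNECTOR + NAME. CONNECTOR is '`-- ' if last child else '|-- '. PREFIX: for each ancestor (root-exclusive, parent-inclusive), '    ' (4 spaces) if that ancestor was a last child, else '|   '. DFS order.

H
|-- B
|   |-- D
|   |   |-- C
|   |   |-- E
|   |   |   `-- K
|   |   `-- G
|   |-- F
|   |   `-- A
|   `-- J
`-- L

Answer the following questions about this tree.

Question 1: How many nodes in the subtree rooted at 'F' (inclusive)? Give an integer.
Answer: 2

Derivation:
Subtree rooted at F contains: A, F
Count = 2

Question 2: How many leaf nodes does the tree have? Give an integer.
Answer: 6

Derivation:
Leaves (nodes with no children): A, C, G, J, K, L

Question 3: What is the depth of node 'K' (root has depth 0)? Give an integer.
Answer: 4

Derivation:
Path from root to K: H -> B -> D -> E -> K
Depth = number of edges = 4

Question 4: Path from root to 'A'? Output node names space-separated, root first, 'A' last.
Walk down from root: H -> B -> F -> A

Answer: H B F A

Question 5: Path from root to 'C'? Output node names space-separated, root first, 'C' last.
Walk down from root: H -> B -> D -> C

Answer: H B D C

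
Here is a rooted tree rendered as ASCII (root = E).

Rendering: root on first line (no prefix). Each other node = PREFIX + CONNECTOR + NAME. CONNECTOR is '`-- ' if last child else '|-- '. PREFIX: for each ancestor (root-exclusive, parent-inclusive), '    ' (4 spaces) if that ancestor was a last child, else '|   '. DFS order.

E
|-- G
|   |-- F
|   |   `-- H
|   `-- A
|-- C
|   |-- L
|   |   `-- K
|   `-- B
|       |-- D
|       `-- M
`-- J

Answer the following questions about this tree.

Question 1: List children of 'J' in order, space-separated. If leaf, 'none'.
Answer: none

Derivation:
Node J's children (from adjacency): (leaf)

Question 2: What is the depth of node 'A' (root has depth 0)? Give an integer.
Answer: 2

Derivation:
Path from root to A: E -> G -> A
Depth = number of edges = 2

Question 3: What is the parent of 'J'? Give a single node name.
Answer: E

Derivation:
Scan adjacency: J appears as child of E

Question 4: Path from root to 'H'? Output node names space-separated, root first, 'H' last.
Walk down from root: E -> G -> F -> H

Answer: E G F H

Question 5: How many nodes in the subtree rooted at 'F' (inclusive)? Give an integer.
Subtree rooted at F contains: F, H
Count = 2

Answer: 2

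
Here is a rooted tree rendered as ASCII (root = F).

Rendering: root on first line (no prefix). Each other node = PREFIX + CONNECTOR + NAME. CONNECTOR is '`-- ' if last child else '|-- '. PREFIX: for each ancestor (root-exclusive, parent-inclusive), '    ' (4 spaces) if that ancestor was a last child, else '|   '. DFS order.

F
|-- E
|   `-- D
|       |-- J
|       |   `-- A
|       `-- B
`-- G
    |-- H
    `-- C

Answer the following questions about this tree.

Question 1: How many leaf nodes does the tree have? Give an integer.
Leaves (nodes with no children): A, B, C, H

Answer: 4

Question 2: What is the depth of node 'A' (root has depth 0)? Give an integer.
Answer: 4

Derivation:
Path from root to A: F -> E -> D -> J -> A
Depth = number of edges = 4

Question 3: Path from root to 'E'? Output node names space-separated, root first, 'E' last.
Answer: F E

Derivation:
Walk down from root: F -> E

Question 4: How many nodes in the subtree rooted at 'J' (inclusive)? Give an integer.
Answer: 2

Derivation:
Subtree rooted at J contains: A, J
Count = 2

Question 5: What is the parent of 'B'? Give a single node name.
Answer: D

Derivation:
Scan adjacency: B appears as child of D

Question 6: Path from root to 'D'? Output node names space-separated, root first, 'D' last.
Answer: F E D

Derivation:
Walk down from root: F -> E -> D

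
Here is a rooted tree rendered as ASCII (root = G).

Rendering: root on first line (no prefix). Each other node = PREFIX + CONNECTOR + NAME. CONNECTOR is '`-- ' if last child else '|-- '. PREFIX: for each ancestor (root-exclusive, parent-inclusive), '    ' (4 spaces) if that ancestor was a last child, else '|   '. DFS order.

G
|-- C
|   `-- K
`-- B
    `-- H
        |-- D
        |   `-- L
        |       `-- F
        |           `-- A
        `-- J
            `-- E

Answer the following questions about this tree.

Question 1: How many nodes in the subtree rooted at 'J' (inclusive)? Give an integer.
Subtree rooted at J contains: E, J
Count = 2

Answer: 2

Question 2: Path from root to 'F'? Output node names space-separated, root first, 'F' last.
Answer: G B H D L F

Derivation:
Walk down from root: G -> B -> H -> D -> L -> F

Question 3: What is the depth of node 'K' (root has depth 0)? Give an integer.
Path from root to K: G -> C -> K
Depth = number of edges = 2

Answer: 2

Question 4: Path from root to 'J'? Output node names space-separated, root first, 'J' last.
Answer: G B H J

Derivation:
Walk down from root: G -> B -> H -> J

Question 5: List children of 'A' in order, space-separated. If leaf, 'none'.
Answer: none

Derivation:
Node A's children (from adjacency): (leaf)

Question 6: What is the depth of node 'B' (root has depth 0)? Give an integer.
Answer: 1

Derivation:
Path from root to B: G -> B
Depth = number of edges = 1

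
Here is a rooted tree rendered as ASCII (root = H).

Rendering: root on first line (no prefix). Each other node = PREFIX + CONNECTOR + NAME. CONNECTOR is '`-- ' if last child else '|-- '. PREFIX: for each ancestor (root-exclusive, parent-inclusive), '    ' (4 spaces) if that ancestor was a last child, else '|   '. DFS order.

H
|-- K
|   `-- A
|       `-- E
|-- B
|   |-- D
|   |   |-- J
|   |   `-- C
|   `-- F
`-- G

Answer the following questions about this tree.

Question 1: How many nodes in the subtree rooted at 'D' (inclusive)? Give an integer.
Subtree rooted at D contains: C, D, J
Count = 3

Answer: 3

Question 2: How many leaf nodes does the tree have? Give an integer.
Answer: 5

Derivation:
Leaves (nodes with no children): C, E, F, G, J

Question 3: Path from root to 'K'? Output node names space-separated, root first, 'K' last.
Walk down from root: H -> K

Answer: H K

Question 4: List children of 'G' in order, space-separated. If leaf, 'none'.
Node G's children (from adjacency): (leaf)

Answer: none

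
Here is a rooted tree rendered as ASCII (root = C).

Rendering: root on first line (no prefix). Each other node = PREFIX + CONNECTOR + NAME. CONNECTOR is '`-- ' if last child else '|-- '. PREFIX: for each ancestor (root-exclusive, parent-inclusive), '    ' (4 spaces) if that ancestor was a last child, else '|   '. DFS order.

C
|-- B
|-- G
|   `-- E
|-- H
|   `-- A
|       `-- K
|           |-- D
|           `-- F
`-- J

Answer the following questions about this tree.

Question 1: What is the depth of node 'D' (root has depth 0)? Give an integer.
Answer: 4

Derivation:
Path from root to D: C -> H -> A -> K -> D
Depth = number of edges = 4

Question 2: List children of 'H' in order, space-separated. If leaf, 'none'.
Answer: A

Derivation:
Node H's children (from adjacency): A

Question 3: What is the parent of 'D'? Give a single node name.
Answer: K

Derivation:
Scan adjacency: D appears as child of K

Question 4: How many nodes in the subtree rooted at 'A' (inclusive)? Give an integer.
Subtree rooted at A contains: A, D, F, K
Count = 4

Answer: 4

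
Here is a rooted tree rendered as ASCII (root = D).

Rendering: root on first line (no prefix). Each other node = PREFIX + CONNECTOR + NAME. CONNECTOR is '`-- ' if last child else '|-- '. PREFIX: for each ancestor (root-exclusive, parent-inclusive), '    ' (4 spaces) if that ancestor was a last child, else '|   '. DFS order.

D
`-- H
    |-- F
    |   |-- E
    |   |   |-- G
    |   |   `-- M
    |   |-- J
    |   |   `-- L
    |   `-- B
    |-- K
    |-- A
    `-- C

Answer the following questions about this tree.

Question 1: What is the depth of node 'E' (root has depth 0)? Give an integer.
Path from root to E: D -> H -> F -> E
Depth = number of edges = 3

Answer: 3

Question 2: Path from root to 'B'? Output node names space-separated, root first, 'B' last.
Answer: D H F B

Derivation:
Walk down from root: D -> H -> F -> B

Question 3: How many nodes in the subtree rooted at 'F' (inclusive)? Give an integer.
Subtree rooted at F contains: B, E, F, G, J, L, M
Count = 7

Answer: 7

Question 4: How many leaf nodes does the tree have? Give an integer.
Leaves (nodes with no children): A, B, C, G, K, L, M

Answer: 7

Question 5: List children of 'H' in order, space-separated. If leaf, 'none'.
Answer: F K A C

Derivation:
Node H's children (from adjacency): F, K, A, C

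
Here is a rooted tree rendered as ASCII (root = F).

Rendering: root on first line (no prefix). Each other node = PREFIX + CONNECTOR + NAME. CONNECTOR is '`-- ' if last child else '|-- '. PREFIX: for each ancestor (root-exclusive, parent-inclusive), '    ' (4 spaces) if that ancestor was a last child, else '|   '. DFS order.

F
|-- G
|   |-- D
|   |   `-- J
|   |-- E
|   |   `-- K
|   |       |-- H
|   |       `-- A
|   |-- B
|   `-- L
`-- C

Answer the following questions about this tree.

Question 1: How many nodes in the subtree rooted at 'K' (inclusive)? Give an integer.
Subtree rooted at K contains: A, H, K
Count = 3

Answer: 3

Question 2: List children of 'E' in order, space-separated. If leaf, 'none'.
Node E's children (from adjacency): K

Answer: K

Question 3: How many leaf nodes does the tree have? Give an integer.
Leaves (nodes with no children): A, B, C, H, J, L

Answer: 6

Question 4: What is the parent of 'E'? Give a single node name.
Answer: G

Derivation:
Scan adjacency: E appears as child of G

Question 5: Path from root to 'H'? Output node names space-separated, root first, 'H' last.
Answer: F G E K H

Derivation:
Walk down from root: F -> G -> E -> K -> H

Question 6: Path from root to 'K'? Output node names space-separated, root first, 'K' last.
Walk down from root: F -> G -> E -> K

Answer: F G E K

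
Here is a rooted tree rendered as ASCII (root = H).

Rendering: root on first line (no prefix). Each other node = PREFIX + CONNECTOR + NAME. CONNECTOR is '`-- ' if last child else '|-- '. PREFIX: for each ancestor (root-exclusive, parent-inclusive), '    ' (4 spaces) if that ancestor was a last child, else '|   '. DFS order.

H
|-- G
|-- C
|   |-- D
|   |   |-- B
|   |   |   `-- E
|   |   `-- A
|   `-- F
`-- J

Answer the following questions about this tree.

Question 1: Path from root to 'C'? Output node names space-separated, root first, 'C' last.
Walk down from root: H -> C

Answer: H C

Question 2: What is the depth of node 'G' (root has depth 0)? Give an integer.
Path from root to G: H -> G
Depth = number of edges = 1

Answer: 1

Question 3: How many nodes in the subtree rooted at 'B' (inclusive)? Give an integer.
Answer: 2

Derivation:
Subtree rooted at B contains: B, E
Count = 2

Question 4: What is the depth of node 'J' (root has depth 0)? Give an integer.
Path from root to J: H -> J
Depth = number of edges = 1

Answer: 1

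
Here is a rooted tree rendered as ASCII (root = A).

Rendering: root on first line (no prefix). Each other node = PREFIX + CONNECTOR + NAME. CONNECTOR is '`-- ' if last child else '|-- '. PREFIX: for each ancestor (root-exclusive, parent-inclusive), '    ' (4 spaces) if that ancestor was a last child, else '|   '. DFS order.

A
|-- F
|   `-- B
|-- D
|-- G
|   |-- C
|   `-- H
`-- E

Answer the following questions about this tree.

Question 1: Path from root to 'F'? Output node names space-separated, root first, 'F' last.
Answer: A F

Derivation:
Walk down from root: A -> F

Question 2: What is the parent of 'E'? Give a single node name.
Answer: A

Derivation:
Scan adjacency: E appears as child of A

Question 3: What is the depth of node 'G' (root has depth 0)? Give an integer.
Answer: 1

Derivation:
Path from root to G: A -> G
Depth = number of edges = 1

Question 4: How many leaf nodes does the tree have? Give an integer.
Leaves (nodes with no children): B, C, D, E, H

Answer: 5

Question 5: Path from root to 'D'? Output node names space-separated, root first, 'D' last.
Answer: A D

Derivation:
Walk down from root: A -> D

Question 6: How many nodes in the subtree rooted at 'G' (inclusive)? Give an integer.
Answer: 3

Derivation:
Subtree rooted at G contains: C, G, H
Count = 3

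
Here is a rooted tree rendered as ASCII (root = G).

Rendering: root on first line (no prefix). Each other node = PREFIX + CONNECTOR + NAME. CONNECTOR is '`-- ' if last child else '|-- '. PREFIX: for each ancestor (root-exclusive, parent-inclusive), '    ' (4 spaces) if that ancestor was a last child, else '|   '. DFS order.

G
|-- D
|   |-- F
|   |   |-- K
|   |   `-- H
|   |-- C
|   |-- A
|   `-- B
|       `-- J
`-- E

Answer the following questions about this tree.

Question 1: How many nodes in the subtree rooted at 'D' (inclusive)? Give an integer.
Answer: 8

Derivation:
Subtree rooted at D contains: A, B, C, D, F, H, J, K
Count = 8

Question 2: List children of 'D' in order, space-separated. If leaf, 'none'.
Node D's children (from adjacency): F, C, A, B

Answer: F C A B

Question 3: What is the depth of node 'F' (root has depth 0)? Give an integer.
Path from root to F: G -> D -> F
Depth = number of edges = 2

Answer: 2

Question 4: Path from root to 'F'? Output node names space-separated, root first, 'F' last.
Answer: G D F

Derivation:
Walk down from root: G -> D -> F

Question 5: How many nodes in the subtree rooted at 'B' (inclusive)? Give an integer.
Answer: 2

Derivation:
Subtree rooted at B contains: B, J
Count = 2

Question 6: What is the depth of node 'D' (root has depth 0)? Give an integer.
Answer: 1

Derivation:
Path from root to D: G -> D
Depth = number of edges = 1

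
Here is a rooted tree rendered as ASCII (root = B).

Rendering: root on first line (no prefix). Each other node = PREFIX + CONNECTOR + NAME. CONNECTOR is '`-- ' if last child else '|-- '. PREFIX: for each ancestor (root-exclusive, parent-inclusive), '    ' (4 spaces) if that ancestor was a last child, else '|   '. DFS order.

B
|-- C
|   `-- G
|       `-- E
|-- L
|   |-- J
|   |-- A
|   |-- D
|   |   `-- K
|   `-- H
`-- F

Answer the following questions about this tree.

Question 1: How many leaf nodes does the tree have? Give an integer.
Leaves (nodes with no children): A, E, F, H, J, K

Answer: 6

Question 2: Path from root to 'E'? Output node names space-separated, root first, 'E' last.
Walk down from root: B -> C -> G -> E

Answer: B C G E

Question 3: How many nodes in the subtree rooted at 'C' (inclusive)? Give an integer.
Subtree rooted at C contains: C, E, G
Count = 3

Answer: 3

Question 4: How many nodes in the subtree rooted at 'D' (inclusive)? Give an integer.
Answer: 2

Derivation:
Subtree rooted at D contains: D, K
Count = 2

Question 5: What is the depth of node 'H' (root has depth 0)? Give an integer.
Answer: 2

Derivation:
Path from root to H: B -> L -> H
Depth = number of edges = 2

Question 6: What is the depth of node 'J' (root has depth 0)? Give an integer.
Answer: 2

Derivation:
Path from root to J: B -> L -> J
Depth = number of edges = 2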